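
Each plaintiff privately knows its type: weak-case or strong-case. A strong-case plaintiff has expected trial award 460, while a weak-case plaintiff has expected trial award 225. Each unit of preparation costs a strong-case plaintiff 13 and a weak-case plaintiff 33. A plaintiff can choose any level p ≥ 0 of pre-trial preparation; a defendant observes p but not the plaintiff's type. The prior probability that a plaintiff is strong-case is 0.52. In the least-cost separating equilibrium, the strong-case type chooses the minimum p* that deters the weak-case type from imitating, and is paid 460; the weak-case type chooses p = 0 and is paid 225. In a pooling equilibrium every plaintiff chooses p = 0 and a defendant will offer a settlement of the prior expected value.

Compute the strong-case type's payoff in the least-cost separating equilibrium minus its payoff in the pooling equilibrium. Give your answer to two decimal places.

20.22

Least-cost separating signal: p* solves 225 = 460 − 33·p*, so p* = (460 − 225)/33 ≈ 7.1212.
Strong-case type's separating payoff: 460 − 13 × p* = 460 − 13 × (460 − 225)/33 = 460 − 3055/33 ≈ 367.4242.
Pooling payoff: 0.52 × 460 + 0.48 × 225 = 347.2.
Difference: 367.4242 − 347.2 = 20.2242, i.e. 20.22 to two decimal places.
The strong-case type prefers to separate.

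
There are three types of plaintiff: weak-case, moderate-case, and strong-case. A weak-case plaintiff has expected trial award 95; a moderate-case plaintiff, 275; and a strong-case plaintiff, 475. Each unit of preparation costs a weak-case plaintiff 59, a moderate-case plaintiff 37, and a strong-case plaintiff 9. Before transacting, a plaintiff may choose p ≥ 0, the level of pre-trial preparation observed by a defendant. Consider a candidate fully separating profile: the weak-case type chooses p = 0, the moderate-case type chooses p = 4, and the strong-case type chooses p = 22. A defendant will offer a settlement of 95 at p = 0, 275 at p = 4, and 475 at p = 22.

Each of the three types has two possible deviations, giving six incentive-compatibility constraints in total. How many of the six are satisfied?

Weak-case (own payoff 95): to p=4 gives 275 − 59×4 = 39 → no gain ✓; to p=22 gives 475 − 59×22 = -823 → no gain ✓.
Strong-case (own payoff 475 − 9×22 = 277): to p=0 gives 95 → no gain ✓; to p=4 gives 275 − 9×4 = 239 → no gain ✓.
Moderate-case (own payoff 275 − 37×4 = 127): to p=0 gives 95 → no gain ✓; to p=22 gives 475 − 37×22 = -339 → no gain ✓.
6 of the 6 constraints hold; this profile is a separating equilibrium.

6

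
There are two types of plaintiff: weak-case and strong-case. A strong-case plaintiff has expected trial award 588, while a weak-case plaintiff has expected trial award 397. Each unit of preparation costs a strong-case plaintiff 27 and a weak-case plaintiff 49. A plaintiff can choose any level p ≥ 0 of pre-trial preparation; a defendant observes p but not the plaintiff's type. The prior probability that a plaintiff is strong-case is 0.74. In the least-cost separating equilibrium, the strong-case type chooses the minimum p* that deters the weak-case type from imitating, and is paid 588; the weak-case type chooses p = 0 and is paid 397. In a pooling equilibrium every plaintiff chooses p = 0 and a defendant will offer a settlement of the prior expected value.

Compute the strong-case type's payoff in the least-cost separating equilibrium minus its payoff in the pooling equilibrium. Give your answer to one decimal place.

-55.6

Least-cost separating signal: p* solves 397 = 588 − 49·p*, so p* = (588 − 397)/49 ≈ 3.8980.
Strong-case type's separating payoff: 588 − 27 × p* = 588 − 27 × (588 − 397)/49 = 588 − 5157/49 ≈ 482.755.
Pooling payoff: 0.74 × 588 + 0.26 × 397 = 538.34.
Difference: 482.755 − 538.34 = -55.585, i.e. -55.6 to one decimal place.
The strong-case type would prefer the pooling outcome.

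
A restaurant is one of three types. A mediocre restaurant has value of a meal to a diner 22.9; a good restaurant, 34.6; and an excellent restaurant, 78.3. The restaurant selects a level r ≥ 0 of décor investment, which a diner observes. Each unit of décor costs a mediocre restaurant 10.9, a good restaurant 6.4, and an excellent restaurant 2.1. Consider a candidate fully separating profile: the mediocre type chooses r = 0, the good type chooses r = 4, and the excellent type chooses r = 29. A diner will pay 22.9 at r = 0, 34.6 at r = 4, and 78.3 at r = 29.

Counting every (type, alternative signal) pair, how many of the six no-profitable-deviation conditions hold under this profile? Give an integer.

Good (own payoff 34.6 − 6.4×4 = 9): to r=0 gives 22.9 → profitable ✗; to r=29 gives 78.3 − 6.4×29 = -107.3 → no gain ✓.
Excellent (own payoff 78.3 − 2.1×29 = 17.4): to r=0 gives 22.9 → profitable ✗; to r=4 gives 34.6 − 2.1×4 = 26.2 → profitable ✗.
Mediocre (own payoff 22.9): to r=4 gives 34.6 − 10.9×4 = -9 → no gain ✓; to r=29 gives 78.3 − 10.9×29 = -237.8 → no gain ✓.
3 of the 6 constraints hold; not an equilibrium.

3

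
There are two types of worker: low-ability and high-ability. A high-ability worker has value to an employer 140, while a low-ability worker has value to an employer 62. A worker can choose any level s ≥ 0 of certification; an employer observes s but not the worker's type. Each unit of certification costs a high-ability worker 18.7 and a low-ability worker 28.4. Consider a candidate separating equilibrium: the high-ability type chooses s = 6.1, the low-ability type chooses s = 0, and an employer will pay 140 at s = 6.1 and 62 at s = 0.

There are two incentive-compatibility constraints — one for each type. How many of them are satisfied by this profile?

1

High-ability type: signal → 140 − 18.7 × 6.1 = 25.93; deviate to 0 → 62. IC fails (25.93 < 62).
Low-ability type: stay at 0 → 62; mimic → 140 − 28.4 × 6.1 = -33.24. IC holds (62 ≥ -33.24).
1 of 2 constraints hold, so this profile is not an equilibrium.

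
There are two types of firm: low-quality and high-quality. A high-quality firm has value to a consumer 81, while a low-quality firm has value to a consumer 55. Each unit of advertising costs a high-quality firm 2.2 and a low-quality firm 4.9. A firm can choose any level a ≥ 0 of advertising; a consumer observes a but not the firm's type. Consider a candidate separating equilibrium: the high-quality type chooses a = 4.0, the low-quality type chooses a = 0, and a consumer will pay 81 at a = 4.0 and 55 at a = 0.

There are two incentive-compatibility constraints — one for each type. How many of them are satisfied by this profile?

1

High-quality type: signal → 81 − 2.2 × 4.0 = 72.2; deviate to 0 → 55. IC holds (72.2 ≥ 55).
Low-quality type: stay at 0 → 55; mimic → 81 − 4.9 × 4.0 = 61.4. IC fails (55 < 61.4).
1 of 2 constraints hold, so this profile is not an equilibrium.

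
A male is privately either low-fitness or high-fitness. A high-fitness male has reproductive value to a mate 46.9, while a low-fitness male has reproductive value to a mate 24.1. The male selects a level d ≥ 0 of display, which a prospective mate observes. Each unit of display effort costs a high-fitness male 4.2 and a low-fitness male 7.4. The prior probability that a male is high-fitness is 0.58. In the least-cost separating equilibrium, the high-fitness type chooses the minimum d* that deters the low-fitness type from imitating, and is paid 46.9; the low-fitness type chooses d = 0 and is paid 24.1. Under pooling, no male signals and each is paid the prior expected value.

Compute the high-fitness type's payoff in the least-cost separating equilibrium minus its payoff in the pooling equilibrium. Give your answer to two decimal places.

-3.36

Least-cost separating signal: d* solves 24.1 = 46.9 − 7.4·d*, so d* = (46.9 − 24.1)/7.4 ≈ 3.0811.
High-fitness type's separating payoff: 46.9 − 4.2 × d* = 46.9 − 4.2 × (46.9 − 24.1)/7.4 = 46.9 − 95.76/7.4 ≈ 33.9595.
Pooling payoff: 0.58 × 46.9 + 0.42 × 24.1 = 37.324.
Difference: 33.9595 − 37.324 = -3.3645, i.e. -3.36 to two decimal places.
The high-fitness type would prefer the pooling outcome.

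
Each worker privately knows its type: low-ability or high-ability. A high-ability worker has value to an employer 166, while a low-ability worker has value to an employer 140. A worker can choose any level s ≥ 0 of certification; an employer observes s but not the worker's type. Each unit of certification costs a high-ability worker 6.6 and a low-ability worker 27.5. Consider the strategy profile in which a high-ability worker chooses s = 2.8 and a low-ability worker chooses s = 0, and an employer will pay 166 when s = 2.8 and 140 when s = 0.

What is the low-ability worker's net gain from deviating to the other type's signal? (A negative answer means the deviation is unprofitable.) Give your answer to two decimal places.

-51.00

Playing s = 0 the low-ability worker receives 140.
Deviating to s = 2.8 brings payment 166 at cost 27.5 × 2.8 = 77, netting 89.
Gain from deviating: 89 − 140 = -51.00.
The gain is negative, so the low-ability type's incentive-compatibility constraint is satisfied.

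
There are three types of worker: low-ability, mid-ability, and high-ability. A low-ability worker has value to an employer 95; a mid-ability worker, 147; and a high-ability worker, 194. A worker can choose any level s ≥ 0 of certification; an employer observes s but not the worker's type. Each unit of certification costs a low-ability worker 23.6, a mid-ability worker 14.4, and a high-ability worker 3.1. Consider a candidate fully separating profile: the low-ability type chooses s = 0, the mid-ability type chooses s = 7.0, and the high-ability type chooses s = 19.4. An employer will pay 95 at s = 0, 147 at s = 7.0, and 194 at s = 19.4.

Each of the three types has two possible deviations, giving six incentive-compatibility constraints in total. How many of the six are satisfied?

High-ability (own payoff 194 − 3.1×19.4 = 133.86): to s=0 gives 95 → no gain ✓; to s=7.0 gives 147 − 3.1×7.0 = 125.3 → no gain ✓.
Low-ability (own payoff 95): to s=7.0 gives 147 − 23.6×7.0 = -18.2 → no gain ✓; to s=19.4 gives 194 − 23.6×19.4 = -263.84 → no gain ✓.
Mid-ability (own payoff 147 − 14.4×7.0 = 46.2): to s=0 gives 95 → profitable ✗; to s=19.4 gives 194 − 14.4×19.4 = -85.36 → no gain ✓.
5 of the 6 constraints hold; not an equilibrium.

5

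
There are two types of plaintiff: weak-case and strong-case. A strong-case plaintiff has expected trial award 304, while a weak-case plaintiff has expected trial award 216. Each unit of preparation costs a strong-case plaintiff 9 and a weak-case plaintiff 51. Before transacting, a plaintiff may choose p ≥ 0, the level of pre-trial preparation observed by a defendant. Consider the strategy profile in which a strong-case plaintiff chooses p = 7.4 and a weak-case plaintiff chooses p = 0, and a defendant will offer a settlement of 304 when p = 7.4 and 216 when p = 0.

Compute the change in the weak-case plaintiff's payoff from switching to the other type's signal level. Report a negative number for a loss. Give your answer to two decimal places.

Playing p = 0 the weak-case plaintiff receives 216.
Deviating to p = 7.4 brings payment 304 at cost 51 × 7.4 = 377.4, netting -73.4.
Gain from deviating: -73.4 − 216 = -289.40.
The gain is negative, so the weak-case type's incentive-compatibility constraint is satisfied.

-289.40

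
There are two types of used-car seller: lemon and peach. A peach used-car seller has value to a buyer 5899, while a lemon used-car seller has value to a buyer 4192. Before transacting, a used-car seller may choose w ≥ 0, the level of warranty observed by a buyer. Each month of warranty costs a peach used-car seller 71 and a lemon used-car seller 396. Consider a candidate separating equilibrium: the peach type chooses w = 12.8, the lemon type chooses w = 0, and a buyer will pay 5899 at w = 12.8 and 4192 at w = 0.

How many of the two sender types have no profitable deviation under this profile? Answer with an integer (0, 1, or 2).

2

Lemon type: stay at 0 → 4192; mimic → 5899 − 396 × 12.8 = 830.2. IC holds (4192 ≥ 830.2).
Peach type: signal → 5899 − 71 × 12.8 = 4990.2; deviate to 0 → 4192. IC holds (4990.2 ≥ 4192).
2 of 2 constraints hold, so this is a separating equilibrium.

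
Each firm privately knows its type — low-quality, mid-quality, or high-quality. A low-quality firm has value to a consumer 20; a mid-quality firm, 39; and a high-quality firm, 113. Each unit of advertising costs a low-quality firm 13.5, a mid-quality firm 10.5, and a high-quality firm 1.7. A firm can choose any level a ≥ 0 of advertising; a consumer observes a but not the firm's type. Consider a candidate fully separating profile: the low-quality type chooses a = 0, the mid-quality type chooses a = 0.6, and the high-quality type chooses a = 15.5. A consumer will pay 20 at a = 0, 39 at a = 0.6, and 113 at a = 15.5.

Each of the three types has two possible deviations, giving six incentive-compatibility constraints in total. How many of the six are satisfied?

Low-quality (own payoff 20): to a=0.6 gives 39 − 13.5×0.6 = 30.9 → profitable ✗; to a=15.5 gives 113 − 13.5×15.5 = -96.25 → no gain ✓.
Mid-quality (own payoff 39 − 10.5×0.6 = 32.7): to a=0 gives 20 → no gain ✓; to a=15.5 gives 113 − 10.5×15.5 = -49.75 → no gain ✓.
High-quality (own payoff 113 − 1.7×15.5 = 86.65): to a=0 gives 20 → no gain ✓; to a=0.6 gives 39 − 1.7×0.6 = 37.98 → no gain ✓.
5 of the 6 constraints hold; not an equilibrium.

5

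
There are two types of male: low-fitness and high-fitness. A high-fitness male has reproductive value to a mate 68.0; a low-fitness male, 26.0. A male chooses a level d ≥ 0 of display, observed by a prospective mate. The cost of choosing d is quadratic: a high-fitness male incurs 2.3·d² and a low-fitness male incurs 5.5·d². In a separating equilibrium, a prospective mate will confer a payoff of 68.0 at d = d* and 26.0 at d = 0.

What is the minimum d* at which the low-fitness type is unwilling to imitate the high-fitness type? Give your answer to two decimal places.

The low-fitness type at d = 0 receives 26.0; imitating at d* yields 68.0 − 5.5·d*².
Indifference: 26.0 = 68.0 − 5.5·d*², so d*² = (68.0 − 26.0) / 5.5 ≈ 7.6364.
d* = √7.6364 ≈ 2.76.

2.76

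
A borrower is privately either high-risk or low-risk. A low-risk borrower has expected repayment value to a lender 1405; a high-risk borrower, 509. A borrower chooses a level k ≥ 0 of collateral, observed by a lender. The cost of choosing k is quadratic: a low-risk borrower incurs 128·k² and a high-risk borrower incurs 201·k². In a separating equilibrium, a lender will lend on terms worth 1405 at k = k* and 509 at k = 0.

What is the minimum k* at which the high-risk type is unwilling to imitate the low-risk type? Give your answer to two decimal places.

2.11

The high-risk type at k = 0 receives 509; imitating at k* yields 1405 − 201·k*².
Indifference: 509 = 1405 − 201·k*², so k*² = (1405 − 509) / 201 ≈ 4.4577.
k* = √4.4577 ≈ 2.11.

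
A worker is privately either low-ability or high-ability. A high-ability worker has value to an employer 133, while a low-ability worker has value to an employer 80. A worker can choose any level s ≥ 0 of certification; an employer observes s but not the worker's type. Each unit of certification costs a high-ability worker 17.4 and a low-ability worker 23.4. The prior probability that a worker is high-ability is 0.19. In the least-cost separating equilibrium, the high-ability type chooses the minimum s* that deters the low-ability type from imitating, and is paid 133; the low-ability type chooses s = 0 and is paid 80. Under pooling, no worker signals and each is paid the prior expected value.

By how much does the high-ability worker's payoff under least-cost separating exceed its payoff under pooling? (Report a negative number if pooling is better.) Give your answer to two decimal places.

3.52

Least-cost separating signal: s* solves 80 = 133 − 23.4·s*, so s* = (133 − 80)/23.4 ≈ 2.2650.
High-ability type's separating payoff: 133 − 17.4 × s* = 133 − 17.4 × (133 − 80)/23.4 = 133 − 922.2/23.4 ≈ 93.5897.
Pooling payoff: 0.19 × 133 + 0.81 × 80 = 90.07.
Difference: 93.5897 − 90.07 = 3.5197, i.e. 3.52 to two decimal places.
The high-ability type prefers to separate.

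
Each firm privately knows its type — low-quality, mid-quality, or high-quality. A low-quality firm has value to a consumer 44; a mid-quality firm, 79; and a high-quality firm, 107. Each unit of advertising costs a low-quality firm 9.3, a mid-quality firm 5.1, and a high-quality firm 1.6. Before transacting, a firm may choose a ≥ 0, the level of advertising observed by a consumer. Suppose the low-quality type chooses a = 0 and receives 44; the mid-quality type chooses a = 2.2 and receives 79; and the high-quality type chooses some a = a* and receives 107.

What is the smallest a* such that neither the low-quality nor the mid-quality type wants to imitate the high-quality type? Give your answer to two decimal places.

Low-quality type (on-path payoff 44) won't mimic when 44 ≥ 107 − 9.3·a*, i.e. a* ≥ 6.77.
Mid-quality type (on-path payoff 79 − 5.1×2.2 = 67.78) won't mimic when 67.78 ≥ 107 − 5.1·a*, i.e. a* ≥ 7.69.
Both must hold, so a* = max(6.77, 7.69) = 7.69. The mid-quality type's constraint binds.

7.69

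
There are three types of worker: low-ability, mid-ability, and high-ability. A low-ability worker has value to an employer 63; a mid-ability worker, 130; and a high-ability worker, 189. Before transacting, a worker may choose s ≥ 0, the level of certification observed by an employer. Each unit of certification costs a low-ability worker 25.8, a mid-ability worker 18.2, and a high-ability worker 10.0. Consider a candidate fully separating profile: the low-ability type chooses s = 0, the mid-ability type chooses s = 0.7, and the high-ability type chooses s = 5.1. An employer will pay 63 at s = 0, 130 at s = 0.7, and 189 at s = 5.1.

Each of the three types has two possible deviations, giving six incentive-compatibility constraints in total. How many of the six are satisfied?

5

Mid-ability (own payoff 130 − 18.2×0.7 = 117.26): to s=0 gives 63 → no gain ✓; to s=5.1 gives 189 − 18.2×5.1 = 96.18 → no gain ✓.
High-ability (own payoff 189 − 10.0×5.1 = 138): to s=0 gives 63 → no gain ✓; to s=0.7 gives 130 − 10.0×0.7 = 123 → no gain ✓.
Low-ability (own payoff 63): to s=0.7 gives 130 − 25.8×0.7 = 111.94 → profitable ✗; to s=5.1 gives 189 − 25.8×5.1 = 57.42 → no gain ✓.
5 of the 6 constraints hold; not an equilibrium.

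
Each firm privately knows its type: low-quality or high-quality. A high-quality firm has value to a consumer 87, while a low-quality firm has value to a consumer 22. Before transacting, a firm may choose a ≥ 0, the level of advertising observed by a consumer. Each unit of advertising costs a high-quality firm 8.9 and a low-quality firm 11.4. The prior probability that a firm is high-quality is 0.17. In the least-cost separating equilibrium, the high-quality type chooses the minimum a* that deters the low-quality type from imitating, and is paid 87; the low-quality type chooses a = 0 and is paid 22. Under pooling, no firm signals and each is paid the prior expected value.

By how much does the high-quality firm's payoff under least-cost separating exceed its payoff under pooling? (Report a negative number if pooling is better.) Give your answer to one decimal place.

3.2

Least-cost separating signal: a* solves 22 = 87 − 11.4·a*, so a* = (87 − 22)/11.4 ≈ 5.7018.
High-quality type's separating payoff: 87 − 8.9 × a* = 87 − 8.9 × (87 − 22)/11.4 = 87 − 578.5/11.4 ≈ 36.254.
Pooling payoff: 0.17 × 87 + 0.83 × 22 = 33.05.
Difference: 36.254 − 33.05 = 3.204, i.e. 3.2 to one decimal place.
The high-quality type prefers to separate.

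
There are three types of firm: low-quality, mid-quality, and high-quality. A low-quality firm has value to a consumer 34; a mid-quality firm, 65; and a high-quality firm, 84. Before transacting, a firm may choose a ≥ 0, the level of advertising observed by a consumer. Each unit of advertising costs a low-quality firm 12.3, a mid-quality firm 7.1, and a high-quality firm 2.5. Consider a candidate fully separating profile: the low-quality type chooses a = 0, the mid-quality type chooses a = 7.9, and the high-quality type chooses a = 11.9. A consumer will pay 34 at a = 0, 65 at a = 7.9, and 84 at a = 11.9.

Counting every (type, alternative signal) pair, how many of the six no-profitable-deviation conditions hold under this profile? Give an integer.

Low-quality (own payoff 34): to a=7.9 gives 65 − 12.3×7.9 = -32.17 → no gain ✓; to a=11.9 gives 84 − 12.3×11.9 = -62.37 → no gain ✓.
High-quality (own payoff 84 − 2.5×11.9 = 54.25): to a=0 gives 34 → no gain ✓; to a=7.9 gives 65 − 2.5×7.9 = 45.25 → no gain ✓.
Mid-quality (own payoff 65 − 7.1×7.9 = 8.91): to a=0 gives 34 → profitable ✗; to a=11.9 gives 84 − 7.1×11.9 = -0.49 → no gain ✓.
5 of the 6 constraints hold; not an equilibrium.

5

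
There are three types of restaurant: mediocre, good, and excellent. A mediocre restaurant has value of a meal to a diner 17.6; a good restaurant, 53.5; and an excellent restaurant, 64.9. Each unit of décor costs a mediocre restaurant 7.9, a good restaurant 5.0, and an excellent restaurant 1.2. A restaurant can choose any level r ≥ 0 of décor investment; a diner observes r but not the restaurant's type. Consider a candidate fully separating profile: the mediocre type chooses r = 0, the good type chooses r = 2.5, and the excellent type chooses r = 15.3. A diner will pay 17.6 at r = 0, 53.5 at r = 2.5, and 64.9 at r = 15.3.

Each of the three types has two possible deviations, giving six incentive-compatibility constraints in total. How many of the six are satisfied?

Mediocre (own payoff 17.6): to r=2.5 gives 53.5 − 7.9×2.5 = 33.75 → profitable ✗; to r=15.3 gives 64.9 − 7.9×15.3 = -55.97 → no gain ✓.
Good (own payoff 53.5 − 5.0×2.5 = 41): to r=0 gives 17.6 → no gain ✓; to r=15.3 gives 64.9 − 5.0×15.3 = -11.6 → no gain ✓.
Excellent (own payoff 64.9 − 1.2×15.3 = 46.54): to r=0 gives 17.6 → no gain ✓; to r=2.5 gives 53.5 − 1.2×2.5 = 50.5 → profitable ✗.
4 of the 6 constraints hold; not an equilibrium.

4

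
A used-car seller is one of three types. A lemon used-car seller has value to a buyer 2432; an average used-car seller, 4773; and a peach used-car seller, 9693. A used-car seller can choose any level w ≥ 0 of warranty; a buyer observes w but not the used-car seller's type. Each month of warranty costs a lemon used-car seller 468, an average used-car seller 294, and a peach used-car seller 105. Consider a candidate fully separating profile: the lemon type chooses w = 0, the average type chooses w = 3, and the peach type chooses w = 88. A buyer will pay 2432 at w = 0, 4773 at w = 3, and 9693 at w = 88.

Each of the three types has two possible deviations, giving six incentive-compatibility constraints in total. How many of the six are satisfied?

Lemon (own payoff 2432): to w=3 gives 4773 − 468×3 = 3369 → profitable ✗; to w=88 gives 9693 − 468×88 = -31491 → no gain ✓.
Peach (own payoff 9693 − 105×88 = 453): to w=0 gives 2432 → profitable ✗; to w=3 gives 4773 − 105×3 = 4458 → profitable ✗.
Average (own payoff 4773 − 294×3 = 3891): to w=0 gives 2432 → no gain ✓; to w=88 gives 9693 − 294×88 = -16179 → no gain ✓.
3 of the 6 constraints hold; not an equilibrium.

3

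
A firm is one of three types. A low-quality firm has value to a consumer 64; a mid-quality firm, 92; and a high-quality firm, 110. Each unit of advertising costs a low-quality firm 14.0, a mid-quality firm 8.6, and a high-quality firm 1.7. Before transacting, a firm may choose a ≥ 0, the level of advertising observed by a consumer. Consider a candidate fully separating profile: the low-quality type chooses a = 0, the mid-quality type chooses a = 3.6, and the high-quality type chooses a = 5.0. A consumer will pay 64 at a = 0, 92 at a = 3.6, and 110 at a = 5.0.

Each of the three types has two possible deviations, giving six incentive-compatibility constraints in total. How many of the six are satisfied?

Mid-quality (own payoff 92 − 8.6×3.6 = 61.04): to a=0 gives 64 → profitable ✗; to a=5.0 gives 110 − 8.6×5.0 = 67 → profitable ✗.
High-quality (own payoff 110 − 1.7×5.0 = 101.5): to a=0 gives 64 → no gain ✓; to a=3.6 gives 92 − 1.7×3.6 = 85.88 → no gain ✓.
Low-quality (own payoff 64): to a=3.6 gives 92 − 14.0×3.6 = 41.6 → no gain ✓; to a=5.0 gives 110 − 14.0×5.0 = 40 → no gain ✓.
4 of the 6 constraints hold; not an equilibrium.

4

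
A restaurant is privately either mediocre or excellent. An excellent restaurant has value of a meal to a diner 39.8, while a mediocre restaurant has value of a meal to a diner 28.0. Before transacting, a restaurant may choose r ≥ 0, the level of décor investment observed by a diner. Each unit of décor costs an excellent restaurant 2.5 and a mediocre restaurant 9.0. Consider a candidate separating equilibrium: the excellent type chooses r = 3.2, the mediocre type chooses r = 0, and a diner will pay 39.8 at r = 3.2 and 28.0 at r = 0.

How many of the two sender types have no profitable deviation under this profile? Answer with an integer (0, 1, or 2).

Excellent type: signal → 39.8 − 2.5 × 3.2 = 31.8; deviate to 0 → 28.0. IC holds (31.8 ≥ 28.0).
Mediocre type: stay at 0 → 28.0; mimic → 39.8 − 9.0 × 3.2 = 11. IC holds (28.0 ≥ 11).
2 of 2 constraints hold, so this is a separating equilibrium.

2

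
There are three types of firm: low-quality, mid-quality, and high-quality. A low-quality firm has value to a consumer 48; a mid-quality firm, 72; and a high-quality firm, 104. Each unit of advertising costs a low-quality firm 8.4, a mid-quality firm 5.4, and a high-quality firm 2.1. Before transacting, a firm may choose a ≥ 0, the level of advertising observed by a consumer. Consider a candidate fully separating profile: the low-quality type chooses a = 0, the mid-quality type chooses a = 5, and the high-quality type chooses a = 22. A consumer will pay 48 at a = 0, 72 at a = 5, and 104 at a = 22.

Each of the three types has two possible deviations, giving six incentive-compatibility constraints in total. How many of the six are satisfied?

Low-quality (own payoff 48): to a=5 gives 72 − 8.4×5 = 30 → no gain ✓; to a=22 gives 104 − 8.4×22 = -80.8 → no gain ✓.
High-quality (own payoff 104 − 2.1×22 = 57.8): to a=0 gives 48 → no gain ✓; to a=5 gives 72 − 2.1×5 = 61.5 → profitable ✗.
Mid-quality (own payoff 72 − 5.4×5 = 45): to a=0 gives 48 → profitable ✗; to a=22 gives 104 − 5.4×22 = -14.8 → no gain ✓.
4 of the 6 constraints hold; not an equilibrium.

4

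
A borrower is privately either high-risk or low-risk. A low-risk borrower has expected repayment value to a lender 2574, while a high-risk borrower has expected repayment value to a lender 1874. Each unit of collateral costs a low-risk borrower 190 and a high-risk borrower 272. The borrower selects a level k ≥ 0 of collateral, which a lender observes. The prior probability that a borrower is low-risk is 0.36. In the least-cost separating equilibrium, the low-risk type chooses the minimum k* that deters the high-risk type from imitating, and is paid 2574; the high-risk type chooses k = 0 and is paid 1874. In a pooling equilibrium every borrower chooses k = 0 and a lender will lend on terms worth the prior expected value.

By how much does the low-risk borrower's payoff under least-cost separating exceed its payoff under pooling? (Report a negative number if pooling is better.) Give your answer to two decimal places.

Least-cost separating signal: k* solves 1874 = 2574 − 272·k*, so k* = (2574 − 1874)/272 ≈ 2.5735.
Low-risk type's separating payoff: 2574 − 190 × k* = 2574 − 190 × (2574 − 1874)/272 = 2574 − 133000/272 ≈ 2085.0294.
Pooling payoff: 0.36 × 2574 + 0.64 × 1874 = 2126.
Difference: 2085.0294 − 2126 = -40.9706, i.e. -40.97 to two decimal places.
The low-risk type would prefer the pooling outcome.

-40.97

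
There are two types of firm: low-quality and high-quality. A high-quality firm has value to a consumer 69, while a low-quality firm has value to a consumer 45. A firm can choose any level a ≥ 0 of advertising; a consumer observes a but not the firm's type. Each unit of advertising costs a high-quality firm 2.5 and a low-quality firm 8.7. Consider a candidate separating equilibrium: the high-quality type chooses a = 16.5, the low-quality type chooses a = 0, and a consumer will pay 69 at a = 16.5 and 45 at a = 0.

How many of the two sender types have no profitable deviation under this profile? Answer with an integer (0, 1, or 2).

Low-quality type: stay at 0 → 45; mimic → 69 − 8.7 × 16.5 = -74.55. IC holds (45 ≥ -74.55).
High-quality type: signal → 69 − 2.5 × 16.5 = 27.75; deviate to 0 → 45. IC fails (27.75 < 45).
1 of 2 constraints hold, so this profile is not an equilibrium.

1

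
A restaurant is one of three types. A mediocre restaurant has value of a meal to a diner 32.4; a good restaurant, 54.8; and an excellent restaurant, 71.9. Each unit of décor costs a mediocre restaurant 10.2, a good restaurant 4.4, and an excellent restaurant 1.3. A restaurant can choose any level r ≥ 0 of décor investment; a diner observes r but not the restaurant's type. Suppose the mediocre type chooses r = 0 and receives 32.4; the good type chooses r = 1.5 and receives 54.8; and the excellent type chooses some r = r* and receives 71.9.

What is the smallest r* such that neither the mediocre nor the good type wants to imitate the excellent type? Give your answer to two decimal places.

5.39

Mediocre type (on-path payoff 32.4) won't mimic when 32.4 ≥ 71.9 − 10.2·r*, i.e. r* ≥ 3.87.
Good type (on-path payoff 54.8 − 4.4×1.5 = 48.2) won't mimic when 48.2 ≥ 71.9 − 4.4·r*, i.e. r* ≥ 5.39.
Both must hold, so r* = max(3.87, 5.39) = 5.39. The good type's constraint binds.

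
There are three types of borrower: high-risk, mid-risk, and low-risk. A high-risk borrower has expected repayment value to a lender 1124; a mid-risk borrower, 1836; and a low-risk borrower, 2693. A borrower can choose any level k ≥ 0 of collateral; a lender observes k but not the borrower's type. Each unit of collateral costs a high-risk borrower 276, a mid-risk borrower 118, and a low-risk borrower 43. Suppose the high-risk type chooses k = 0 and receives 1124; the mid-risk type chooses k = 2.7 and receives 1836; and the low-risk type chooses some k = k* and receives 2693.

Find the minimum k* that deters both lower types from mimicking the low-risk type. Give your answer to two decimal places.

Mid-risk type (on-path payoff 1836 − 118×2.7 = 1517.4) won't mimic when 1517.4 ≥ 2693 − 118·k*, i.e. k* ≥ 9.96.
High-risk type (on-path payoff 1124) won't mimic when 1124 ≥ 2693 − 276·k*, i.e. k* ≥ 5.68.
Both must hold, so k* = max(5.68, 9.96) = 9.96. The mid-risk type's constraint binds.

9.96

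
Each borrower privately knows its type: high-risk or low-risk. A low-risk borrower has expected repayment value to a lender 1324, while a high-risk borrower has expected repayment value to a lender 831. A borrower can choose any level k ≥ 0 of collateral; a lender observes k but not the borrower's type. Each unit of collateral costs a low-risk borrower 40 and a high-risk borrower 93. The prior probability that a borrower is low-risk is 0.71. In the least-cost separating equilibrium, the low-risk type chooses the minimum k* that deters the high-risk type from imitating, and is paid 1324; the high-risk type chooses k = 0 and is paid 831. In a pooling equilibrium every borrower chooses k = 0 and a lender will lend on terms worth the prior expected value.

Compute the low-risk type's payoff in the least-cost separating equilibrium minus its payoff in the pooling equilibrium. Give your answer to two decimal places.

Least-cost separating signal: k* solves 831 = 1324 − 93·k*, so k* = (1324 − 831)/93 ≈ 5.3011.
Low-risk type's separating payoff: 1324 − 40 × k* = 1324 − 40 × (1324 − 831)/93 = 1324 − 19720/93 ≈ 1111.9570.
Pooling payoff: 0.71 × 1324 + 0.29 × 831 = 1181.03.
Difference: 1111.9570 − 1181.03 = -69.073, i.e. -69.07 to two decimal places.
The low-risk type would prefer the pooling outcome.

-69.07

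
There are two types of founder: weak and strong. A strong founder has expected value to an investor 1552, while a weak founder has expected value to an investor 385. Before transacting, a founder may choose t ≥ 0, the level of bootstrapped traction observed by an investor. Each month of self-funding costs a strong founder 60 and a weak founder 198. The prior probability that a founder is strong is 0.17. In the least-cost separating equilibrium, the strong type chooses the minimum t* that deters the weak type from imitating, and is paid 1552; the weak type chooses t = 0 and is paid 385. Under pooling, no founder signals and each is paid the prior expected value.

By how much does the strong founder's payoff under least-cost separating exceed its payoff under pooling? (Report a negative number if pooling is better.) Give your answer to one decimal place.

Least-cost separating signal: t* solves 385 = 1552 − 198·t*, so t* = (1552 − 385)/198 ≈ 5.8939.
Strong type's separating payoff: 1552 − 60 × t* = 1552 − 60 × (1552 − 385)/198 = 1552 − 70020/198 ≈ 1198.364.
Pooling payoff: 0.17 × 1552 + 0.83 × 385 = 583.39.
Difference: 1198.364 − 583.39 = 614.974, i.e. 615.0 to one decimal place.
The strong type prefers to separate.

615.0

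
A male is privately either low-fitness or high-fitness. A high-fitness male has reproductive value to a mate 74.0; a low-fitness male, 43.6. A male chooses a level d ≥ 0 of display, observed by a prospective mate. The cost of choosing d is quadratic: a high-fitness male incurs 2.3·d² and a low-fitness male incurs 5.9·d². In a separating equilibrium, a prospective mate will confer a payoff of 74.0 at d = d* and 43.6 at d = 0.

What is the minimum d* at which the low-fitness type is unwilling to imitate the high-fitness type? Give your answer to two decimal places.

2.27

The low-fitness type at d = 0 receives 43.6; imitating at d* yields 74.0 − 5.9·d*².
Indifference: 43.6 = 74.0 − 5.9·d*², so d*² = (74.0 − 43.6) / 5.9 ≈ 5.1525.
d* = √5.1525 ≈ 2.27.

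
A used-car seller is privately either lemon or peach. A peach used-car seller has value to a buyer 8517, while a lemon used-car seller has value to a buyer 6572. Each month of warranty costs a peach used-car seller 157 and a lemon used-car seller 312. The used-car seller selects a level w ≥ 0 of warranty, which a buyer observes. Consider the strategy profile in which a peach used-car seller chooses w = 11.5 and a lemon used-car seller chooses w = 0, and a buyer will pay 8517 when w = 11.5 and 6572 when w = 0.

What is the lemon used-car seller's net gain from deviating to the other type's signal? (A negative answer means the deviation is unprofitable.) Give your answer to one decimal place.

-1643.0

Playing w = 0 the lemon used-car seller receives 6572.
Deviating to w = 11.5 brings payment 8517 at cost 312 × 11.5 = 3588, netting 4929.
Gain from deviating: 4929 − 6572 = -1643.0.
The gain is negative, so the lemon type's incentive-compatibility constraint is satisfied.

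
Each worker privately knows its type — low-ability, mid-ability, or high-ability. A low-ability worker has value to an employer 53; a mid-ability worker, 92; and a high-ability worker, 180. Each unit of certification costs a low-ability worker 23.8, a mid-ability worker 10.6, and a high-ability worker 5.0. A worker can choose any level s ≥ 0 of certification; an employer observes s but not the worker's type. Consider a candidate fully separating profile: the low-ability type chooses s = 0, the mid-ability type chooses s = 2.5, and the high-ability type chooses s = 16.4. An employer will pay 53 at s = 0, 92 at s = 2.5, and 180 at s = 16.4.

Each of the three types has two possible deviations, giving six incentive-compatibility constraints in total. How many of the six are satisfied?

6

High-ability (own payoff 180 − 5.0×16.4 = 98): to s=0 gives 53 → no gain ✓; to s=2.5 gives 92 − 5.0×2.5 = 79.5 → no gain ✓.
Low-ability (own payoff 53): to s=2.5 gives 92 − 23.8×2.5 = 32.5 → no gain ✓; to s=16.4 gives 180 − 23.8×16.4 = -210.32 → no gain ✓.
Mid-ability (own payoff 92 − 10.6×2.5 = 65.5): to s=0 gives 53 → no gain ✓; to s=16.4 gives 180 − 10.6×16.4 = 6.16 → no gain ✓.
6 of the 6 constraints hold; this profile is a separating equilibrium.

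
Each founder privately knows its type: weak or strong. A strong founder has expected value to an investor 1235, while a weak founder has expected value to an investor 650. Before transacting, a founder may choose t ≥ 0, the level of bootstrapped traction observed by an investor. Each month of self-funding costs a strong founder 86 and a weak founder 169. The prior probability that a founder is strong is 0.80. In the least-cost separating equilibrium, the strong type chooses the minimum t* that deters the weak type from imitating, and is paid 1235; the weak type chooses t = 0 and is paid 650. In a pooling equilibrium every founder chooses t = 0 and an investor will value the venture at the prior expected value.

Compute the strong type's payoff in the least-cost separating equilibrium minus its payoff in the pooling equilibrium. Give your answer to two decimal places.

Least-cost separating signal: t* solves 650 = 1235 − 169·t*, so t* = (1235 − 650)/169 ≈ 3.4615.
Strong type's separating payoff: 1235 − 86 × t* = 1235 − 86 × (1235 − 650)/169 = 1235 − 50310/169 ≈ 937.3077.
Pooling payoff: 0.80 × 1235 + 0.20 × 650 = 1118.
Difference: 937.3077 − 1118 = -180.6923, i.e. -180.69 to two decimal places.
The strong type would prefer the pooling outcome.

-180.69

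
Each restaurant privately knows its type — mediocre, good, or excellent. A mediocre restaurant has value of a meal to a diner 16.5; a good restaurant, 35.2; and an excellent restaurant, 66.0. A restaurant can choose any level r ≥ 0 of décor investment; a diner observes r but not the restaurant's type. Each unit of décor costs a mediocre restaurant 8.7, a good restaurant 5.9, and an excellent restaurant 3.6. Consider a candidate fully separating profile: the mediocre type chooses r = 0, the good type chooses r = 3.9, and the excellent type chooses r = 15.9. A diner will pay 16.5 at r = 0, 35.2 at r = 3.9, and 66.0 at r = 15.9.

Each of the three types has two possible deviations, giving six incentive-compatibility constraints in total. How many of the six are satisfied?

3

Mediocre (own payoff 16.5): to r=3.9 gives 35.2 − 8.7×3.9 = 1.27 → no gain ✓; to r=15.9 gives 66.0 − 8.7×15.9 = -72.33 → no gain ✓.
Good (own payoff 35.2 − 5.9×3.9 = 12.19): to r=0 gives 16.5 → profitable ✗; to r=15.9 gives 66.0 − 5.9×15.9 = -27.81 → no gain ✓.
Excellent (own payoff 66.0 − 3.6×15.9 = 8.76): to r=0 gives 16.5 → profitable ✗; to r=3.9 gives 35.2 − 3.6×3.9 = 21.16 → profitable ✗.
3 of the 6 constraints hold; not an equilibrium.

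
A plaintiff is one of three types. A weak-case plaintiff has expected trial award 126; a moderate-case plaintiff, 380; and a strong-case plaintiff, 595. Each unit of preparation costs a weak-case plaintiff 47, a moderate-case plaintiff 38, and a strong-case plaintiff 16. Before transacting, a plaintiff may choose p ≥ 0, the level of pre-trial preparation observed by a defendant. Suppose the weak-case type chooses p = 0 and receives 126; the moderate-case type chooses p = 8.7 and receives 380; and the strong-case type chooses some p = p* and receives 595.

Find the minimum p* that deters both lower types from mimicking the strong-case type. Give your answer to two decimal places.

Moderate-case type (on-path payoff 380 − 38×8.7 = 49.4) won't mimic when 49.4 ≥ 595 − 38·p*, i.e. p* ≥ 14.36.
Weak-case type (on-path payoff 126) won't mimic when 126 ≥ 595 − 47·p*, i.e. p* ≥ 9.98.
Both must hold, so p* = max(9.98, 14.36) = 14.36. The moderate-case type's constraint binds.

14.36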